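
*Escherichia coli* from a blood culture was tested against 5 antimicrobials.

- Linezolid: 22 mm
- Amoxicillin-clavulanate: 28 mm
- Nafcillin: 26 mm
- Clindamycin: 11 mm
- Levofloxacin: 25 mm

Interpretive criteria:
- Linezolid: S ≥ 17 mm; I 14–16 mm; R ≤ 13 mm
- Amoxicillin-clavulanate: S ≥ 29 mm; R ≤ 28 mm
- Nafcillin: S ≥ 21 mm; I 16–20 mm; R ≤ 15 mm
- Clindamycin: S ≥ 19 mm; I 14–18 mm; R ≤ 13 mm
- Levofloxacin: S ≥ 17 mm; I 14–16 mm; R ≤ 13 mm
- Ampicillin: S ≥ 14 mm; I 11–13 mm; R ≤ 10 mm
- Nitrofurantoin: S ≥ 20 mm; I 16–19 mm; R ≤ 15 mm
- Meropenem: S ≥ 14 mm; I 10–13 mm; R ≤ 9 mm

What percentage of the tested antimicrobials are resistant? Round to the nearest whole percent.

Linezolid 22 mm: ≥ 17 mm — susceptible
Amoxicillin-clavulanate 28 mm: ≤ 28 mm ⇒ resistant
Nafcillin: 26 mm is ≥ 21 mm ⇒ susceptible
Clindamycin (11 mm) ≤ 13 mm — R
Levofloxacin 25 mm: ≥ 17 mm ⇒ Susceptible
Resistant: 2/5

40%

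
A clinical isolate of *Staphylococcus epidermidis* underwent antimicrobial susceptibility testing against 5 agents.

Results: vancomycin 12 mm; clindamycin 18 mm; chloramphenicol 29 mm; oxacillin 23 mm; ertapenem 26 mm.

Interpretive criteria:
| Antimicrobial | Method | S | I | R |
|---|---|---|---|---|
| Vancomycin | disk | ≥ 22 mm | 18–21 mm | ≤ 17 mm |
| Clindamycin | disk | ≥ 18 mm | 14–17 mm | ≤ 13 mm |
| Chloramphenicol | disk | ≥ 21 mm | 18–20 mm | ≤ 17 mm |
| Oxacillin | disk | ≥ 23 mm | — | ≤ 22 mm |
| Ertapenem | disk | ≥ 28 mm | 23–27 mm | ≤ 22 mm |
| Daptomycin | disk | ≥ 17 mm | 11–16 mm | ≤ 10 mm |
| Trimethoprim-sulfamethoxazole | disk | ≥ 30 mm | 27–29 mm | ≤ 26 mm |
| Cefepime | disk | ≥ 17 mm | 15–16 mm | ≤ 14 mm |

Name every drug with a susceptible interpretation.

clindamycin, chloramphenicol, oxacillin

Vancomycin (12 mm) ≤ 17 mm ⇒ Resistant
Clindamycin (18 mm) ≥ 18 mm → Susceptible
Chloramphenicol 29 mm: ≥ 21 mm → susceptible
Oxacillin: 23 mm is ≥ 23 mm → Susceptible
Ertapenem (26 mm) in 23–27 mm ⇒ Intermediate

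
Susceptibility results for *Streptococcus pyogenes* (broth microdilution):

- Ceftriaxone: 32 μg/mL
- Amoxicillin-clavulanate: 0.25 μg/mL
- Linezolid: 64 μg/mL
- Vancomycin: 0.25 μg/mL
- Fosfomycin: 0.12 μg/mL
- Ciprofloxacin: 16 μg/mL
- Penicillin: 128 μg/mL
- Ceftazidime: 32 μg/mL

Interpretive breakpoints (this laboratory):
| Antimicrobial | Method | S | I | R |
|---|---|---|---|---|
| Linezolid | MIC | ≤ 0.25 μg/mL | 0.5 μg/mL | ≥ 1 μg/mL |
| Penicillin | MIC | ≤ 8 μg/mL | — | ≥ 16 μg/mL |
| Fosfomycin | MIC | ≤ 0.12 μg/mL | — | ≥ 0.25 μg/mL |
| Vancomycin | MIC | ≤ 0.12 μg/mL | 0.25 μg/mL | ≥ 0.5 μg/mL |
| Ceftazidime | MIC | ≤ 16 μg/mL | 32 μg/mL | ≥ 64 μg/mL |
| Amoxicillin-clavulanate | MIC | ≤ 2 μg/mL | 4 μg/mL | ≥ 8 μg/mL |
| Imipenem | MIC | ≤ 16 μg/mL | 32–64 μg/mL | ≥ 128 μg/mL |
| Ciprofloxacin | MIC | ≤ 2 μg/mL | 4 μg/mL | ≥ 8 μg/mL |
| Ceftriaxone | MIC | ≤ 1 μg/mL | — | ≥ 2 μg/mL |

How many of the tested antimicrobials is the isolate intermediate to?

2

Ceftriaxone (32 μg/mL) ≥ 2 μg/mL — R
Amoxicillin-clavulanate (0.25 μg/mL) ≤ 2 μg/mL — S
Linezolid 64 μg/mL: ≥ 1 μg/mL — Resistant
Vancomycin 0.25 μg/mL: = 0.25 μg/mL ⇒ intermediate
Fosfomycin 0.12 μg/mL: ≤ 0.12 μg/mL — susceptible
Ciprofloxacin (16 μg/mL) ≥ 8 μg/mL ⇒ resistant
Penicillin: 128 μg/mL is ≥ 16 μg/mL ⇒ resistant
Ceftazidime (32 μg/mL) = 32 μg/mL → Intermediate
Intermediate: 2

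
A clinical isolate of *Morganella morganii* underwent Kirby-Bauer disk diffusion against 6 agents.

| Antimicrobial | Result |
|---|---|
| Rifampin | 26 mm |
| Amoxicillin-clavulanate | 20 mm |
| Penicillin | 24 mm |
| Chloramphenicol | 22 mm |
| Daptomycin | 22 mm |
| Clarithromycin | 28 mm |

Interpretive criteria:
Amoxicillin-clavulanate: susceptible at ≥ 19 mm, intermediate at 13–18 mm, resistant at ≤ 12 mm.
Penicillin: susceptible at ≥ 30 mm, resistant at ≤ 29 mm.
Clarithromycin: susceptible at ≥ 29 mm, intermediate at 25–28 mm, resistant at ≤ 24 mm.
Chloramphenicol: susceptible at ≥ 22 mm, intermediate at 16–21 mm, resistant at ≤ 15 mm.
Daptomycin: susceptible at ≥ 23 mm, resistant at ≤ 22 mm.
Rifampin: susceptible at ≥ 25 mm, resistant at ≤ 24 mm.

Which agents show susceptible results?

rifampin, amoxicillin-clavulanate, chloramphenicol

Rifampin 26 mm: ≥ 25 mm ⇒ Susceptible
Amoxicillin-clavulanate 20 mm: ≥ 19 mm → S
Penicillin: 24 mm is ≤ 29 mm ⇒ Resistant
Chloramphenicol (22 mm) ≥ 22 mm ⇒ S
Daptomycin (22 mm) ≤ 22 mm → Resistant
Clarithromycin: 28 mm is in 25–28 mm ⇒ intermediate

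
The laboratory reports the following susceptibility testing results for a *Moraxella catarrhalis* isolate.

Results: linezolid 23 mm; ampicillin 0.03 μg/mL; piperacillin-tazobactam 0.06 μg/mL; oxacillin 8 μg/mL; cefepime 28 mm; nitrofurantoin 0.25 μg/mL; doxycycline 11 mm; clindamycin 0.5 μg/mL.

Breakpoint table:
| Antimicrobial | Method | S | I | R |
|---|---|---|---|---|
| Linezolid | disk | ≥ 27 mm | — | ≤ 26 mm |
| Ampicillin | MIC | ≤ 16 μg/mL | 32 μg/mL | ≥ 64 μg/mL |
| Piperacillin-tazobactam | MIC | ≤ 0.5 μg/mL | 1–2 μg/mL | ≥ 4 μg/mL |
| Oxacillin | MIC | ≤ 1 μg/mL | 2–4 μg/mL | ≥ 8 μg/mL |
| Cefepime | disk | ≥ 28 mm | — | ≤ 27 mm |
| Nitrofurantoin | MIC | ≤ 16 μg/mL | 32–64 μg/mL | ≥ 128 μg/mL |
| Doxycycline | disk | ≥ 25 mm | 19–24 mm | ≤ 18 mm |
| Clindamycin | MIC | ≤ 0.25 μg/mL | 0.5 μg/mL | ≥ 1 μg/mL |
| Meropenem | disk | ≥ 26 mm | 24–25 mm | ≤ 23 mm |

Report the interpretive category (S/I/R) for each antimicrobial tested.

R, S, S, R, S, S, R, I

Linezolid: 23 mm is ≤ 26 mm — Resistant
Ampicillin 0.03 μg/mL: ≤ 16 μg/mL — susceptible
Piperacillin-tazobactam (0.06 μg/mL) ≤ 0.5 μg/mL — susceptible
Oxacillin (8 μg/mL) ≥ 8 μg/mL — resistant
Cefepime: 28 mm is ≥ 28 mm → susceptible
Nitrofurantoin: 0.25 μg/mL is ≤ 16 μg/mL → susceptible
Doxycycline (11 mm) ≤ 18 mm → Resistant
Clindamycin 0.5 μg/mL: = 0.5 μg/mL ⇒ I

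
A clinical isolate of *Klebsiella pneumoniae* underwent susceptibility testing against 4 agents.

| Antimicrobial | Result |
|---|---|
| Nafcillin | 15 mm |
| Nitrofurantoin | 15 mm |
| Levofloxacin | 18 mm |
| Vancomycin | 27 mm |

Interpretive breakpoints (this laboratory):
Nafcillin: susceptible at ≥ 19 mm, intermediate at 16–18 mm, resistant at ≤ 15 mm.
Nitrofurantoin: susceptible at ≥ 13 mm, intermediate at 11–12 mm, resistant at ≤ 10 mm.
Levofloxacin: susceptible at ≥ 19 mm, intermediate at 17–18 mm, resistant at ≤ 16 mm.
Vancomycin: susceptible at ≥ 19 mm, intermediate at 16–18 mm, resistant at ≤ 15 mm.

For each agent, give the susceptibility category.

R, S, I, S

Nafcillin 15 mm: ≤ 15 mm — R
Nitrofurantoin: 15 mm is ≥ 13 mm — S
Levofloxacin 18 mm: in 17–18 mm ⇒ I
Vancomycin 27 mm: ≥ 19 mm → Susceptible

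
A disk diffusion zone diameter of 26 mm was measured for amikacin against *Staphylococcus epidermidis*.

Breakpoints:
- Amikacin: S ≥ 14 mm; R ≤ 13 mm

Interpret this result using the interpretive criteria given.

Amikacin: 26 mm is ≥ 14 mm — susceptible

S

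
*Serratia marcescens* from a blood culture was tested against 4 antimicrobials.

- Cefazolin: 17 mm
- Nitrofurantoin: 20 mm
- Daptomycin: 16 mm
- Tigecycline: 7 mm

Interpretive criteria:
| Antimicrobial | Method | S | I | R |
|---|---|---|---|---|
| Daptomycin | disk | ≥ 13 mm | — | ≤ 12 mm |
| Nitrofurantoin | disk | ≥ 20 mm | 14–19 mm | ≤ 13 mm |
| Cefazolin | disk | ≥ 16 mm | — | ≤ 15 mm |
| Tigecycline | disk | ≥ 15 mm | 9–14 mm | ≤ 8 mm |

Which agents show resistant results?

tigecycline

Cefazolin (17 mm) ≥ 16 mm → susceptible
Nitrofurantoin 20 mm: ≥ 20 mm → S
Daptomycin (16 mm) ≥ 13 mm ⇒ S
Tigecycline (7 mm) ≤ 8 mm → R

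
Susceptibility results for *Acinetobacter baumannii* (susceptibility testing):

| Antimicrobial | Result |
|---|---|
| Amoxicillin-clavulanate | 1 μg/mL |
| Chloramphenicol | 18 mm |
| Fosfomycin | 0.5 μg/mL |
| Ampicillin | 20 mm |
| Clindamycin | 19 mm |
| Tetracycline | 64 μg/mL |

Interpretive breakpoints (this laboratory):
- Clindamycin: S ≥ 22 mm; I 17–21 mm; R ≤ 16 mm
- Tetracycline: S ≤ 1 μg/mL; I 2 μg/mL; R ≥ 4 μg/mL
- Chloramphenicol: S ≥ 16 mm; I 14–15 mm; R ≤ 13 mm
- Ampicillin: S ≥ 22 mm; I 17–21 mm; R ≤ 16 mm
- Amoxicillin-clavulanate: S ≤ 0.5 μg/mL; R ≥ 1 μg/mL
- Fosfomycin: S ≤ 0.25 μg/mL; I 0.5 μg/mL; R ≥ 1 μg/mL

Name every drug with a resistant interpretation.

Amoxicillin-clavulanate (1 μg/mL) ≥ 1 μg/mL ⇒ R
Chloramphenicol 18 mm: ≥ 16 mm → susceptible
Fosfomycin: 0.5 μg/mL is = 0.5 μg/mL — Intermediate
Ampicillin: 20 mm is in 17–21 mm → intermediate
Clindamycin 19 mm: in 17–21 mm → Intermediate
Tetracycline (64 μg/mL) ≥ 4 μg/mL — R

amoxicillin-clavulanate, tetracycline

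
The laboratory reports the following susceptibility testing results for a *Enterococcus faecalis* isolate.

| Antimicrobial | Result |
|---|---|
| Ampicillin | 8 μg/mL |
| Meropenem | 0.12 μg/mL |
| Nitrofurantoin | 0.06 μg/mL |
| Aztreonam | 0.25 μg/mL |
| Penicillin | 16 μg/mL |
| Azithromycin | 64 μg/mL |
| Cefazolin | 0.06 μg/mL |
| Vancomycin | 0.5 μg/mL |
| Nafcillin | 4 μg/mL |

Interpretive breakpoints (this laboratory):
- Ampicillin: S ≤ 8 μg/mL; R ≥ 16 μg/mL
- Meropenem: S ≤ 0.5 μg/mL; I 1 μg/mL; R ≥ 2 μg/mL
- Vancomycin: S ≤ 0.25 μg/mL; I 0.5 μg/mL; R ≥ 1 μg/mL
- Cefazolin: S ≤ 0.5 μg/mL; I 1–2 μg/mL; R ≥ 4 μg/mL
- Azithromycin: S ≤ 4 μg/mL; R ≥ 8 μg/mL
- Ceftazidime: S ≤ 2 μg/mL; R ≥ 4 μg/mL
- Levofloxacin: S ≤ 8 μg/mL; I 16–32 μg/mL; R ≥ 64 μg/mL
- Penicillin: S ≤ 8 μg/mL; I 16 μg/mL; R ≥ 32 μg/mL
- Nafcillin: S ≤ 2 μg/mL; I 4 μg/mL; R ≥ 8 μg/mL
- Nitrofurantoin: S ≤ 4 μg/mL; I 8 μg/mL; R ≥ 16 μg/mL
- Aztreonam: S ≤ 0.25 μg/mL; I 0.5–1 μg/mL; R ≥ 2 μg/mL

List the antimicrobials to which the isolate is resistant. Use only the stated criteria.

Ampicillin (8 μg/mL) ≤ 8 μg/mL ⇒ Susceptible
Meropenem 0.12 μg/mL: ≤ 0.5 μg/mL — S
Nitrofurantoin 0.06 μg/mL: ≤ 4 μg/mL → S
Aztreonam 0.25 μg/mL: ≤ 0.25 μg/mL ⇒ S
Penicillin: 16 μg/mL is = 16 μg/mL — Intermediate
Azithromycin (64 μg/mL) ≥ 8 μg/mL — R
Cefazolin: 0.06 μg/mL is ≤ 0.5 μg/mL → S
Vancomycin (0.5 μg/mL) = 0.5 μg/mL — I
Nafcillin: 4 μg/mL is = 4 μg/mL ⇒ intermediate

azithromycin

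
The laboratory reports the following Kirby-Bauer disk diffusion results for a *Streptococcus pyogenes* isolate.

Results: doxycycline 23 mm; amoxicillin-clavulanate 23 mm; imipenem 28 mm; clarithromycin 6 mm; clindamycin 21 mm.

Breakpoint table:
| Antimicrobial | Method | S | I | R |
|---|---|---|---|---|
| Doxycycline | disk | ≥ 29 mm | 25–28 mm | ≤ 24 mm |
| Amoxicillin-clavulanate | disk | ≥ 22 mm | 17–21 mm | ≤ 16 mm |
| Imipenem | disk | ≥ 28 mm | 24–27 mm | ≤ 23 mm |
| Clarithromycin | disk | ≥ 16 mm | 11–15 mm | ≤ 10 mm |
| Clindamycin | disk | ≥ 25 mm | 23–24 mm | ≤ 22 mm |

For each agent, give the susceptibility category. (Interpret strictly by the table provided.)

R, S, S, R, R

Doxycycline: 23 mm is ≤ 24 mm ⇒ resistant
Amoxicillin-clavulanate: 23 mm is ≥ 22 mm ⇒ susceptible
Imipenem (28 mm) ≥ 28 mm ⇒ susceptible
Clarithromycin: 6 mm is ≤ 10 mm → resistant
Clindamycin: 21 mm is ≤ 22 mm ⇒ Resistant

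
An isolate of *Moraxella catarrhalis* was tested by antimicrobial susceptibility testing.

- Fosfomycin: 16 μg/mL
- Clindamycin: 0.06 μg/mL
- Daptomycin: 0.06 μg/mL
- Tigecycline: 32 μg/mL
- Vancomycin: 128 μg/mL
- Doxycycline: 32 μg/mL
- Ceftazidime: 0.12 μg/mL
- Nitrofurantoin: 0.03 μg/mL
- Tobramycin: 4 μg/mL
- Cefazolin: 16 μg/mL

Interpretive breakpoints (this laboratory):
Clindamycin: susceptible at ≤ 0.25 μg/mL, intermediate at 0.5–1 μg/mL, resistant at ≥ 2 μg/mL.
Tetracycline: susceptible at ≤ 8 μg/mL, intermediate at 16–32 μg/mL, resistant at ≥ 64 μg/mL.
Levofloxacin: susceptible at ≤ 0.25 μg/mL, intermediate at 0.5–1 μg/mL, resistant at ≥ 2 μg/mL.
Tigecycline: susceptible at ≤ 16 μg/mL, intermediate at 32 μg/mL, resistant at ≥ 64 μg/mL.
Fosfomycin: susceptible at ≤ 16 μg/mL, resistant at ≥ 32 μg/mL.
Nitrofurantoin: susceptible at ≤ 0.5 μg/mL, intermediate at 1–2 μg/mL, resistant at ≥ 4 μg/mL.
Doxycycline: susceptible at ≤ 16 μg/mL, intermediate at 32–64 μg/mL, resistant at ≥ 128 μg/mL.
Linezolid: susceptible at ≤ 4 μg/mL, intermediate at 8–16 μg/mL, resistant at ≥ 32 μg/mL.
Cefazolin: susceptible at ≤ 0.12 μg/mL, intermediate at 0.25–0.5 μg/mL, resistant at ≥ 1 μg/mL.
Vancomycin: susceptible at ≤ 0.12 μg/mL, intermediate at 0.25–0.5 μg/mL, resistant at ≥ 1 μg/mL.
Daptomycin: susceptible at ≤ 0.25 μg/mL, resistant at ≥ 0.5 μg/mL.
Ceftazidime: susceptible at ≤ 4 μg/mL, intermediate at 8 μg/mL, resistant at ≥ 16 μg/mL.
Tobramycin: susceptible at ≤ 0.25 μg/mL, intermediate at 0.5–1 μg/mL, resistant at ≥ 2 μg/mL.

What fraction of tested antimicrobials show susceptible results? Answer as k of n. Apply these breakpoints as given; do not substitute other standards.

Fosfomycin 16 μg/mL: ≤ 16 μg/mL → susceptible
Clindamycin (0.06 μg/mL) ≤ 0.25 μg/mL ⇒ S
Daptomycin (0.06 μg/mL) ≤ 0.25 μg/mL → Susceptible
Tigecycline: 32 μg/mL is = 32 μg/mL → intermediate
Vancomycin 128 μg/mL: ≥ 1 μg/mL — Resistant
Doxycycline (32 μg/mL) in 32–64 μg/mL → intermediate
Ceftazidime 0.12 μg/mL: ≤ 4 μg/mL — S
Nitrofurantoin: 0.03 μg/mL is ≤ 0.5 μg/mL — Susceptible
Tobramycin (4 μg/mL) ≥ 2 μg/mL ⇒ R
Cefazolin (16 μg/mL) ≥ 1 μg/mL — R
Susceptible: 5/10

5 of 10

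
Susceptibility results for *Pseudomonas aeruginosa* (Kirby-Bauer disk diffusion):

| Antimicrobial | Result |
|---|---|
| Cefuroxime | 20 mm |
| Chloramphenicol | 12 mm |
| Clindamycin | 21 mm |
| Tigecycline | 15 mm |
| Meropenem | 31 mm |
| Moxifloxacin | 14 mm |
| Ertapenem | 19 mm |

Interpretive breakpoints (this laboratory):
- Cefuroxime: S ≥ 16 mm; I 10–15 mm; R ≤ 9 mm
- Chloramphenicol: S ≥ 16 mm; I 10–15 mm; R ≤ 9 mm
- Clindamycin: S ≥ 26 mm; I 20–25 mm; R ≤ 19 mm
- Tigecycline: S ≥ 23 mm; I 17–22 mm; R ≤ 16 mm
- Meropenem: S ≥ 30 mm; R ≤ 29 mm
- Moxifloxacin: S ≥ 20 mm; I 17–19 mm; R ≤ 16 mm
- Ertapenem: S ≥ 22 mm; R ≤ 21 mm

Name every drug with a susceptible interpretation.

cefuroxime, meropenem

Cefuroxime: 20 mm is ≥ 16 mm ⇒ susceptible
Chloramphenicol 12 mm: in 10–15 mm → Intermediate
Clindamycin (21 mm) in 20–25 mm — intermediate
Tigecycline: 15 mm is ≤ 16 mm — Resistant
Meropenem: 31 mm is ≥ 30 mm ⇒ S
Moxifloxacin (14 mm) ≤ 16 mm — resistant
Ertapenem (19 mm) ≤ 21 mm ⇒ resistant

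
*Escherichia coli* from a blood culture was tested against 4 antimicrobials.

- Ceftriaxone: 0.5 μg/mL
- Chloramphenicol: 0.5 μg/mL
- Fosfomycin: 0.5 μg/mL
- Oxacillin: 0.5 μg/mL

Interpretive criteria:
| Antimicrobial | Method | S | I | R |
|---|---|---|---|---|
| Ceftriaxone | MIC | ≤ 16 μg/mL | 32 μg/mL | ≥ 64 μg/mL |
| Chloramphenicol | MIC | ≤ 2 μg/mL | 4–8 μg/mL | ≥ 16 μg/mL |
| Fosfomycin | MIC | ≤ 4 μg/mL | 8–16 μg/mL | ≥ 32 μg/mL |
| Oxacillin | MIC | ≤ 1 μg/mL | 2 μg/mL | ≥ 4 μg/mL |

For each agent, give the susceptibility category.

S, S, S, S

Ceftriaxone 0.5 μg/mL: ≤ 16 μg/mL → S
Chloramphenicol 0.5 μg/mL: ≤ 2 μg/mL — Susceptible
Fosfomycin: 0.5 μg/mL is ≤ 4 μg/mL ⇒ Susceptible
Oxacillin 0.5 μg/mL: ≤ 1 μg/mL — susceptible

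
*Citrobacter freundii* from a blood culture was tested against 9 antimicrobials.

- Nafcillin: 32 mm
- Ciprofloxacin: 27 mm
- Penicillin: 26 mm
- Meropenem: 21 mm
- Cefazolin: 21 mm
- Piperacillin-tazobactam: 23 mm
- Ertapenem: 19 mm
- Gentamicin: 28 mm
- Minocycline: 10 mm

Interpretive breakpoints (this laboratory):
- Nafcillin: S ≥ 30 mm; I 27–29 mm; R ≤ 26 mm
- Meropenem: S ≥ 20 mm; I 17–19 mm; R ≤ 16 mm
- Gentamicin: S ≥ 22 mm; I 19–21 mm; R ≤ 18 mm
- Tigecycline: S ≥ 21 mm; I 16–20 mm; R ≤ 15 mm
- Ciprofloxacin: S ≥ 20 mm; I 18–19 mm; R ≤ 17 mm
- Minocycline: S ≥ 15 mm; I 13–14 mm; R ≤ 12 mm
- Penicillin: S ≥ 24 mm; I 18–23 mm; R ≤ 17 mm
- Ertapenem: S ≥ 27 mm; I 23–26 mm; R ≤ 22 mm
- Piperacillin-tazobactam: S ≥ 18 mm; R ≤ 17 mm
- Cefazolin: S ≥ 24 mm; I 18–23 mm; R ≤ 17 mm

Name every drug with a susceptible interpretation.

Nafcillin (32 mm) ≥ 30 mm → susceptible
Ciprofloxacin: 27 mm is ≥ 20 mm — susceptible
Penicillin (26 mm) ≥ 24 mm — susceptible
Meropenem 21 mm: ≥ 20 mm — susceptible
Cefazolin 21 mm: in 18–23 mm → I
Piperacillin-tazobactam (23 mm) ≥ 18 mm — Susceptible
Ertapenem: 19 mm is ≤ 22 mm ⇒ Resistant
Gentamicin (28 mm) ≥ 22 mm — susceptible
Minocycline (10 mm) ≤ 12 mm — Resistant

nafcillin, ciprofloxacin, penicillin, meropenem, piperacillin-tazobactam, gentamicin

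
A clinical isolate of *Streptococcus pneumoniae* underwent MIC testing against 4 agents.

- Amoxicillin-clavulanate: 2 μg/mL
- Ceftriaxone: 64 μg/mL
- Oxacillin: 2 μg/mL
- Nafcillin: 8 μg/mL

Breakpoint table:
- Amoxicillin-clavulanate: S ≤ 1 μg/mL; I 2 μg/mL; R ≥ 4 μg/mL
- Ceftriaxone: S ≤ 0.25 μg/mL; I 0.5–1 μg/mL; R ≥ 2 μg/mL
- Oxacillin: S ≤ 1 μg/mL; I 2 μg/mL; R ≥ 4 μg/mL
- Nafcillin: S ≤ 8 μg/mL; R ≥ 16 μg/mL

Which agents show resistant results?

Amoxicillin-clavulanate: 2 μg/mL is = 2 μg/mL ⇒ intermediate
Ceftriaxone: 64 μg/mL is ≥ 2 μg/mL ⇒ resistant
Oxacillin: 2 μg/mL is = 2 μg/mL — I
Nafcillin (8 μg/mL) ≤ 8 μg/mL → susceptible

ceftriaxone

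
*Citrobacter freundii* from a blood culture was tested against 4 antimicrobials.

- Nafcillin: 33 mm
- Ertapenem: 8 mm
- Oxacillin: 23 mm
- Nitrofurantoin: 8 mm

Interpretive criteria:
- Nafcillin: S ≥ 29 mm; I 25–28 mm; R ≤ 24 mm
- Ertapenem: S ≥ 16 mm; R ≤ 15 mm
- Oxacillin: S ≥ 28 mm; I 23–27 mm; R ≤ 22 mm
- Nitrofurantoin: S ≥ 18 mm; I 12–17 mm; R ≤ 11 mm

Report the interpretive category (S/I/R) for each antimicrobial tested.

Nafcillin (33 mm) ≥ 29 mm — Susceptible
Ertapenem: 8 mm is ≤ 15 mm → Resistant
Oxacillin: 23 mm is in 23–27 mm → Intermediate
Nitrofurantoin: 8 mm is ≤ 11 mm → R

S, R, I, R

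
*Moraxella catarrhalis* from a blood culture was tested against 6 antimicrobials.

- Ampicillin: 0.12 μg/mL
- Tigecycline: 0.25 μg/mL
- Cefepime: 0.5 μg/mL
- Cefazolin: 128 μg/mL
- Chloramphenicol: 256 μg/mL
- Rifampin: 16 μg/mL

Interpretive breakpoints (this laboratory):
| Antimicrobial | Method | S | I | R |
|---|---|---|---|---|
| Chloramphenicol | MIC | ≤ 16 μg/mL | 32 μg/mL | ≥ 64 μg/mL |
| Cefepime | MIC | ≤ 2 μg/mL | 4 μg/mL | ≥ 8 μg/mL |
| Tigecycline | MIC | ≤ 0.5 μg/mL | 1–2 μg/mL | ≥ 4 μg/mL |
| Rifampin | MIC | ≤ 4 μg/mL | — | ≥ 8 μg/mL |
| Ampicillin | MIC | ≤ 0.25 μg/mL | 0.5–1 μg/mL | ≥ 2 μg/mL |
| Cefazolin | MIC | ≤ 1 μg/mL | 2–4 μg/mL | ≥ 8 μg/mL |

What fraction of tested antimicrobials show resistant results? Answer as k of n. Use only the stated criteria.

Ampicillin: 0.12 μg/mL is ≤ 0.25 μg/mL → S
Tigecycline: 0.25 μg/mL is ≤ 0.5 μg/mL → S
Cefepime (0.5 μg/mL) ≤ 2 μg/mL — S
Cefazolin 128 μg/mL: ≥ 8 μg/mL → Resistant
Chloramphenicol: 256 μg/mL is ≥ 64 μg/mL ⇒ Resistant
Rifampin (16 μg/mL) ≥ 8 μg/mL — R
Resistant: 3/6

3 of 6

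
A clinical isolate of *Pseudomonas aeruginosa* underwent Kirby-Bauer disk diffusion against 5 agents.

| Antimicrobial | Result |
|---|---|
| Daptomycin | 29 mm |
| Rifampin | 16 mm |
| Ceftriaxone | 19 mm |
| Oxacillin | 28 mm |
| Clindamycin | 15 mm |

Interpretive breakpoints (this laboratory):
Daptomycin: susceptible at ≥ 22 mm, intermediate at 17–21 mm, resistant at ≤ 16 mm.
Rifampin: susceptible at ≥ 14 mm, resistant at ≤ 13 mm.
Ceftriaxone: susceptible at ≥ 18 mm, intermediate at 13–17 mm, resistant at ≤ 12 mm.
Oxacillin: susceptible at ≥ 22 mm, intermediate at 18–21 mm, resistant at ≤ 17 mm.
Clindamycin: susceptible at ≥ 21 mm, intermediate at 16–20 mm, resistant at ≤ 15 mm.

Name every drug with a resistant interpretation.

Daptomycin (29 mm) ≥ 22 mm — Susceptible
Rifampin: 16 mm is ≥ 14 mm → Susceptible
Ceftriaxone: 19 mm is ≥ 18 mm ⇒ Susceptible
Oxacillin 28 mm: ≥ 22 mm → Susceptible
Clindamycin 15 mm: ≤ 15 mm ⇒ Resistant

clindamycin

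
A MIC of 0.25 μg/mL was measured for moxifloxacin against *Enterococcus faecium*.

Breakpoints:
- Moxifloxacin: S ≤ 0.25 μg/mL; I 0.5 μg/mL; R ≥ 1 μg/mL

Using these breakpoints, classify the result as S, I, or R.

S

Moxifloxacin (0.25 μg/mL) ≤ 0.25 μg/mL ⇒ susceptible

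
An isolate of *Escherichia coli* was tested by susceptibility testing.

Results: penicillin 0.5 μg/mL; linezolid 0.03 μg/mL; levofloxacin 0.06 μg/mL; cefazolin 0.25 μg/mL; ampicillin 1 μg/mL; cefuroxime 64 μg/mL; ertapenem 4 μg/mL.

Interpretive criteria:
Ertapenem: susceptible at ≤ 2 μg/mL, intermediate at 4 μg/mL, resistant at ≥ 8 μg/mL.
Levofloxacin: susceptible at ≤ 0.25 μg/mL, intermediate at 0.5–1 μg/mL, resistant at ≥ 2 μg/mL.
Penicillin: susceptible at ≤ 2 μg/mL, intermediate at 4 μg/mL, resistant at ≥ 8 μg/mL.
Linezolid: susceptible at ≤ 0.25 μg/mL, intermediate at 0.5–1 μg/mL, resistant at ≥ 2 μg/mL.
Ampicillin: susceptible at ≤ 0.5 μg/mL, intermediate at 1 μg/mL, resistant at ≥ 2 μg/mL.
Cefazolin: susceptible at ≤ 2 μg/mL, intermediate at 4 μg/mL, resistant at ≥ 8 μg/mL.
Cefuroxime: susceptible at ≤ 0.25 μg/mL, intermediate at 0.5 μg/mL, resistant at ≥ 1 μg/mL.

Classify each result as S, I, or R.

S, S, S, S, I, R, I

Penicillin: 0.5 μg/mL is ≤ 2 μg/mL ⇒ Susceptible
Linezolid (0.03 μg/mL) ≤ 0.25 μg/mL ⇒ Susceptible
Levofloxacin (0.06 μg/mL) ≤ 0.25 μg/mL ⇒ S
Cefazolin: 0.25 μg/mL is ≤ 2 μg/mL ⇒ S
Ampicillin (1 μg/mL) = 1 μg/mL — Intermediate
Cefuroxime (64 μg/mL) ≥ 1 μg/mL ⇒ Resistant
Ertapenem 4 μg/mL: = 4 μg/mL ⇒ I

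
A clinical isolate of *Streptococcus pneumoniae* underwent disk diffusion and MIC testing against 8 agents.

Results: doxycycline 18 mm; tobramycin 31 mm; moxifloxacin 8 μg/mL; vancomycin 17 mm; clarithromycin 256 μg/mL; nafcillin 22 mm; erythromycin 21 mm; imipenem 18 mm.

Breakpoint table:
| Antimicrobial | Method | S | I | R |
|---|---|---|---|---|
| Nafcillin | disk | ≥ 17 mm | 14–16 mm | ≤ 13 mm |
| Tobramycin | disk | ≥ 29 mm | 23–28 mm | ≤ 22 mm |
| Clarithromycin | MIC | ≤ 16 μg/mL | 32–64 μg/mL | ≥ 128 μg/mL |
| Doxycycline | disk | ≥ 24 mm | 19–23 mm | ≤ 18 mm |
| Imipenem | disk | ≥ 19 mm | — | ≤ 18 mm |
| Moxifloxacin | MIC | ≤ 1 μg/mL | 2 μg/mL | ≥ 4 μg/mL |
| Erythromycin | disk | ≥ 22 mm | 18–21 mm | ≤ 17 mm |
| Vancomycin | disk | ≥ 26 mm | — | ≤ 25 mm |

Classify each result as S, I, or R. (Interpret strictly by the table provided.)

Doxycycline: 18 mm is ≤ 18 mm → Resistant
Tobramycin: 31 mm is ≥ 29 mm ⇒ S
Moxifloxacin 8 μg/mL: ≥ 4 μg/mL → Resistant
Vancomycin: 17 mm is ≤ 25 mm ⇒ Resistant
Clarithromycin (256 μg/mL) ≥ 128 μg/mL → Resistant
Nafcillin (22 mm) ≥ 17 mm → Susceptible
Erythromycin 21 mm: in 18–21 mm → intermediate
Imipenem (18 mm) ≤ 18 mm → Resistant

R, S, R, R, R, S, I, R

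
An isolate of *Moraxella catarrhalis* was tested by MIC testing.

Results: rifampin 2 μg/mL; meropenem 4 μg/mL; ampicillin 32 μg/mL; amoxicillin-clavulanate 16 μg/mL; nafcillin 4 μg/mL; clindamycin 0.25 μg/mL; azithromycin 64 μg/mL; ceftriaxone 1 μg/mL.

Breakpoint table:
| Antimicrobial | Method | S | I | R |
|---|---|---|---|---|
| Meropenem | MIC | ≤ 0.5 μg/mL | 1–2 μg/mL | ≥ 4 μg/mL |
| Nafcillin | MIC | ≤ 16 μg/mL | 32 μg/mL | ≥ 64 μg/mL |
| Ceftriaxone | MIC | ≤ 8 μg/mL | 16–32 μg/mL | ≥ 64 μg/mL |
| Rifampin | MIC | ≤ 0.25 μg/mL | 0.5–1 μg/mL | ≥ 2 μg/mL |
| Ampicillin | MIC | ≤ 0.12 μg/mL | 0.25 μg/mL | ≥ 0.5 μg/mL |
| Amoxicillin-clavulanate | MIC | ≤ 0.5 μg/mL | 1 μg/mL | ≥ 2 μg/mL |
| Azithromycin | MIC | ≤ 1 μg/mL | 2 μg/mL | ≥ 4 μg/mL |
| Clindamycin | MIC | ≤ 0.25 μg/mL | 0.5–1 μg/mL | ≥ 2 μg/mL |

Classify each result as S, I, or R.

R, R, R, R, S, S, R, S

Rifampin (2 μg/mL) ≥ 2 μg/mL → Resistant
Meropenem 4 μg/mL: ≥ 4 μg/mL → Resistant
Ampicillin 32 μg/mL: ≥ 0.5 μg/mL — R
Amoxicillin-clavulanate 16 μg/mL: ≥ 2 μg/mL ⇒ resistant
Nafcillin: 4 μg/mL is ≤ 16 μg/mL — S
Clindamycin 0.25 μg/mL: ≤ 0.25 μg/mL — S
Azithromycin: 64 μg/mL is ≥ 4 μg/mL → Resistant
Ceftriaxone: 1 μg/mL is ≤ 8 μg/mL — S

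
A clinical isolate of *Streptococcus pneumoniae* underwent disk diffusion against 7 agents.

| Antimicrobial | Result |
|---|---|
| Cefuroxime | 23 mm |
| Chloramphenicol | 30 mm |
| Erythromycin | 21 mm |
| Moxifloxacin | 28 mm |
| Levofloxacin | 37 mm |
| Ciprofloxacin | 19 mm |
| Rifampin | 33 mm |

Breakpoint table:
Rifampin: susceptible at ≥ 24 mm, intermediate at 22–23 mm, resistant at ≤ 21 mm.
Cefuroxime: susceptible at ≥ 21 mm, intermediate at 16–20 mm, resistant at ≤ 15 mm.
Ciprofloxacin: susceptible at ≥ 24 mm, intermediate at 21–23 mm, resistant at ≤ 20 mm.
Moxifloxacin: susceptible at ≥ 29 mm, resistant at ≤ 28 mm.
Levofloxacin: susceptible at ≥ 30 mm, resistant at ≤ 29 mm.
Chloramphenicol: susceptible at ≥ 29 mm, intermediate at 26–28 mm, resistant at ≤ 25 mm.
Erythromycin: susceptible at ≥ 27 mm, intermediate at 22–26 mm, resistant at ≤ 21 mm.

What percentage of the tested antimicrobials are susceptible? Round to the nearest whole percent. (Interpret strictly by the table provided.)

57%

Cefuroxime 23 mm: ≥ 21 mm ⇒ Susceptible
Chloramphenicol (30 mm) ≥ 29 mm → S
Erythromycin 21 mm: ≤ 21 mm ⇒ R
Moxifloxacin 28 mm: ≤ 28 mm → Resistant
Levofloxacin: 37 mm is ≥ 30 mm → Susceptible
Ciprofloxacin 19 mm: ≤ 20 mm — Resistant
Rifampin (33 mm) ≥ 24 mm → Susceptible
Susceptible: 4/7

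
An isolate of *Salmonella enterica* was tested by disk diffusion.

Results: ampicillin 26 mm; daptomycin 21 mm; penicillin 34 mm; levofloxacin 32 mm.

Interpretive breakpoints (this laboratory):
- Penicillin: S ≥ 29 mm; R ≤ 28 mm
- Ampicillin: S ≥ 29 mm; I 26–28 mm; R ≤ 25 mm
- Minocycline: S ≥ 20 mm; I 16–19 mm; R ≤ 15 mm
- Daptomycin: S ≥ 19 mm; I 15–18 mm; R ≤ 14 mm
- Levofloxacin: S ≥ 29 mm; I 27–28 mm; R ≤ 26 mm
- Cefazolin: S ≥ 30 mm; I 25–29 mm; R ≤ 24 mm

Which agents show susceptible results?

Ampicillin: 26 mm is in 26–28 mm — Intermediate
Daptomycin: 21 mm is ≥ 19 mm → susceptible
Penicillin: 34 mm is ≥ 29 mm → susceptible
Levofloxacin: 32 mm is ≥ 29 mm ⇒ S

daptomycin, penicillin, levofloxacin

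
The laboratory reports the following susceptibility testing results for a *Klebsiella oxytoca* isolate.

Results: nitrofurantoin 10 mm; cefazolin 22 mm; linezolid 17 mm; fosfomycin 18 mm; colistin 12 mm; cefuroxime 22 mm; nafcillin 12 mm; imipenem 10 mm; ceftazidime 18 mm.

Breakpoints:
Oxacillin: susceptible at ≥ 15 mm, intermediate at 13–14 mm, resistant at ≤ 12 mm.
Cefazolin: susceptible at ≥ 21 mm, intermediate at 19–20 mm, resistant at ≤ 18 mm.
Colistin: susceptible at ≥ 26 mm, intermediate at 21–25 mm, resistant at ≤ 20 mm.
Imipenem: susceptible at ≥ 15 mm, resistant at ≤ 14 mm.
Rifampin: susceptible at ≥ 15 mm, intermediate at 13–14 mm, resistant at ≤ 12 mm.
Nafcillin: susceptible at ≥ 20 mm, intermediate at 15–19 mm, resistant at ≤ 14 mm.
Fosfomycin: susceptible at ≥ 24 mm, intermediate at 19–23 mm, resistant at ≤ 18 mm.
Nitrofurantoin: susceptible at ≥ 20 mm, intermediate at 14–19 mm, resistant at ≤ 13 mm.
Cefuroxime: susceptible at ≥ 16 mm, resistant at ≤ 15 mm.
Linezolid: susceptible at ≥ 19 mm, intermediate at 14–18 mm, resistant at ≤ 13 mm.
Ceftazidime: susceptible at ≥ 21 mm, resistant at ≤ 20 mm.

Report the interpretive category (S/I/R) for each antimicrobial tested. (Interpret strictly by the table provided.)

Nitrofurantoin (10 mm) ≤ 13 mm — resistant
Cefazolin (22 mm) ≥ 21 mm ⇒ susceptible
Linezolid 17 mm: in 14–18 mm ⇒ I
Fosfomycin 18 mm: ≤ 18 mm — resistant
Colistin (12 mm) ≤ 20 mm — R
Cefuroxime: 22 mm is ≥ 16 mm ⇒ S
Nafcillin 12 mm: ≤ 14 mm → resistant
Imipenem: 10 mm is ≤ 14 mm ⇒ resistant
Ceftazidime (18 mm) ≤ 20 mm → Resistant

R, S, I, R, R, S, R, R, R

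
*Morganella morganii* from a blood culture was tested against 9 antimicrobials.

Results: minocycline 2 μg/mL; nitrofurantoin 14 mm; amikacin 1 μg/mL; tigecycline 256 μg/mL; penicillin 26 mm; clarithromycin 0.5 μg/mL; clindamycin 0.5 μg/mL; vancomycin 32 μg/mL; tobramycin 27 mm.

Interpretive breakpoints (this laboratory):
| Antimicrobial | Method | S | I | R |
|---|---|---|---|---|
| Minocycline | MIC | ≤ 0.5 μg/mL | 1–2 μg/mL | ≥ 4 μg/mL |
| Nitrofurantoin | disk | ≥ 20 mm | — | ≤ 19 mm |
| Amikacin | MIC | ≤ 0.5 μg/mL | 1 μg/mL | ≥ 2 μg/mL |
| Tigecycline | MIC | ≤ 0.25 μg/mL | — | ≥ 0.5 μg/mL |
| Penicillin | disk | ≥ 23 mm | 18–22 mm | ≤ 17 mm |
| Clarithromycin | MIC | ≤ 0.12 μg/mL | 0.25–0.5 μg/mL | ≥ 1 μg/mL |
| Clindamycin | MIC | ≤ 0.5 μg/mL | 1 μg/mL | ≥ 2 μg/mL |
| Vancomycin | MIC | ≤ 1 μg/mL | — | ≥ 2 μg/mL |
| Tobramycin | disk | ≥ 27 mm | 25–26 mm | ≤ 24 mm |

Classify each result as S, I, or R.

I, R, I, R, S, I, S, R, S

Minocycline: 2 μg/mL is in 1–2 μg/mL — Intermediate
Nitrofurantoin (14 mm) ≤ 19 mm ⇒ Resistant
Amikacin 1 μg/mL: = 1 μg/mL — Intermediate
Tigecycline (256 μg/mL) ≥ 0.5 μg/mL → resistant
Penicillin 26 mm: ≥ 23 mm → S
Clarithromycin (0.5 μg/mL) in 0.25–0.5 μg/mL ⇒ I
Clindamycin (0.5 μg/mL) ≤ 0.5 μg/mL — Susceptible
Vancomycin (32 μg/mL) ≥ 2 μg/mL → resistant
Tobramycin (27 mm) ≥ 27 mm → S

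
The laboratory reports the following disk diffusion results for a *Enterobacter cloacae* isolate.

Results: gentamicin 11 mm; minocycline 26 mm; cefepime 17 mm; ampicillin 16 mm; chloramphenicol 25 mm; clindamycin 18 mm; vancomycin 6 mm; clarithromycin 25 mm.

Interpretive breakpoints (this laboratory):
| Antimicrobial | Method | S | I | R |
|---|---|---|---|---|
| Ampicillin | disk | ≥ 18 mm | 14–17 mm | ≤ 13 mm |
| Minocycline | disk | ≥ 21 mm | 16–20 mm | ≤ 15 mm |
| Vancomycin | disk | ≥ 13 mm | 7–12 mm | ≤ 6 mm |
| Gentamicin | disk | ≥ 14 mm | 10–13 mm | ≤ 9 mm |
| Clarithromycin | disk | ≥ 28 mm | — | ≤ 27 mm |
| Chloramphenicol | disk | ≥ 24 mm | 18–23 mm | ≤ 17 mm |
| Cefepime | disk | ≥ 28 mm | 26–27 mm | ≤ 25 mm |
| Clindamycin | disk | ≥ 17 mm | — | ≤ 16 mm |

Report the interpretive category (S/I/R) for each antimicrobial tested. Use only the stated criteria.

Gentamicin 11 mm: in 10–13 mm — intermediate
Minocycline: 26 mm is ≥ 21 mm ⇒ susceptible
Cefepime: 17 mm is ≤ 25 mm ⇒ Resistant
Ampicillin 16 mm: in 14–17 mm — I
Chloramphenicol: 25 mm is ≥ 24 mm — S
Clindamycin: 18 mm is ≥ 17 mm ⇒ susceptible
Vancomycin 6 mm: ≤ 6 mm → R
Clarithromycin (25 mm) ≤ 27 mm — R

I, S, R, I, S, S, R, R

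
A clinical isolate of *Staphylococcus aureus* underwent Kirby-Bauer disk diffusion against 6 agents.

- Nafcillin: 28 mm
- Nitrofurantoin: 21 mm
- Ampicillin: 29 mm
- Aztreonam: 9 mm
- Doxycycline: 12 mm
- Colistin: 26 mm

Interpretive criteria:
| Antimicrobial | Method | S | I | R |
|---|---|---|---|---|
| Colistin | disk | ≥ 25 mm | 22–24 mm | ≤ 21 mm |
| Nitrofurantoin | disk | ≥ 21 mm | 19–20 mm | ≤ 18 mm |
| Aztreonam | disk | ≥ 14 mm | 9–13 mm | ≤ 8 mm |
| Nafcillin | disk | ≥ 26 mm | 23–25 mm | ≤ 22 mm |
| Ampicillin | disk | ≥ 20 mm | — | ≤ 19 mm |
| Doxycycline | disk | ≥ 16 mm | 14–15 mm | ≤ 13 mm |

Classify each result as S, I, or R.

S, S, S, I, R, S

Nafcillin: 28 mm is ≥ 26 mm → S
Nitrofurantoin 21 mm: ≥ 21 mm → S
Ampicillin 29 mm: ≥ 20 mm → S
Aztreonam (9 mm) in 9–13 mm → Intermediate
Doxycycline: 12 mm is ≤ 13 mm — resistant
Colistin 26 mm: ≥ 25 mm ⇒ Susceptible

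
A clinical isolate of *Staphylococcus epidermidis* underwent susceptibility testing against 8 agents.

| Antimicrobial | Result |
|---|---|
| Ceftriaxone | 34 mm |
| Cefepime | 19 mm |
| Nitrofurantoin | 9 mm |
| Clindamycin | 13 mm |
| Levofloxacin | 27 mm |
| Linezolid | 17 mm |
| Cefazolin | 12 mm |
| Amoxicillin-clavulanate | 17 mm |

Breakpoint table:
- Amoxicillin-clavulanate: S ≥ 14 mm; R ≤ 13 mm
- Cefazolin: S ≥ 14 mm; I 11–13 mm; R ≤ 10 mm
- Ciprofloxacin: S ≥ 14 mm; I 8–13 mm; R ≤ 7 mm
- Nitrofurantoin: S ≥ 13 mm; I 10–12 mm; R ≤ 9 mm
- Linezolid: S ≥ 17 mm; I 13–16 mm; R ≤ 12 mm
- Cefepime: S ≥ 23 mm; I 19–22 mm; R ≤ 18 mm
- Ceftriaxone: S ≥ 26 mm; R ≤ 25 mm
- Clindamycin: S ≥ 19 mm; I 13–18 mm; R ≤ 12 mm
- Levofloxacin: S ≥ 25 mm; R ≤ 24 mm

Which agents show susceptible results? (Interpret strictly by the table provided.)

ceftriaxone, levofloxacin, linezolid, amoxicillin-clavulanate

Ceftriaxone 34 mm: ≥ 26 mm ⇒ Susceptible
Cefepime (19 mm) in 19–22 mm ⇒ Intermediate
Nitrofurantoin 9 mm: ≤ 9 mm — Resistant
Clindamycin (13 mm) in 13–18 mm → Intermediate
Levofloxacin 27 mm: ≥ 25 mm → susceptible
Linezolid: 17 mm is ≥ 17 mm ⇒ Susceptible
Cefazolin: 12 mm is in 11–13 mm — Intermediate
Amoxicillin-clavulanate 17 mm: ≥ 14 mm ⇒ susceptible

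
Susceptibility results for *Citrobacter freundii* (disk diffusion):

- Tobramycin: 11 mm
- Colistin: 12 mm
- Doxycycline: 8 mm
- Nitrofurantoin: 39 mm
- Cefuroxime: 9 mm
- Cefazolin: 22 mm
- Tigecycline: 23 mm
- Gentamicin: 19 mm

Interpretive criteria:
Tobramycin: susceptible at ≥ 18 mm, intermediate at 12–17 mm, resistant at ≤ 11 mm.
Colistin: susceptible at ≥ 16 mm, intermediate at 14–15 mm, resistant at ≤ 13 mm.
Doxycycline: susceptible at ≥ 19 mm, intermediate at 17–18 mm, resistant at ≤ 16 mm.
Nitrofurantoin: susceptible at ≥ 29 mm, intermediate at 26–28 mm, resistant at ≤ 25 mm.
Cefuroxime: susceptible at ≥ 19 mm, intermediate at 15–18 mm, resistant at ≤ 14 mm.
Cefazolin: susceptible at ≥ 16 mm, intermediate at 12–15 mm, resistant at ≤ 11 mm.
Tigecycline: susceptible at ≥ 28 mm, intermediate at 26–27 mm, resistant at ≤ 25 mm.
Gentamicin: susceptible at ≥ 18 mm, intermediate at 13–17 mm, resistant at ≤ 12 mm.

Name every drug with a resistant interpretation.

tobramycin, colistin, doxycycline, cefuroxime, tigecycline

Tobramycin: 11 mm is ≤ 11 mm → Resistant
Colistin 12 mm: ≤ 13 mm ⇒ Resistant
Doxycycline (8 mm) ≤ 16 mm → resistant
Nitrofurantoin (39 mm) ≥ 29 mm → Susceptible
Cefuroxime: 9 mm is ≤ 14 mm → R
Cefazolin 22 mm: ≥ 16 mm — susceptible
Tigecycline 23 mm: ≤ 25 mm — resistant
Gentamicin (19 mm) ≥ 18 mm — S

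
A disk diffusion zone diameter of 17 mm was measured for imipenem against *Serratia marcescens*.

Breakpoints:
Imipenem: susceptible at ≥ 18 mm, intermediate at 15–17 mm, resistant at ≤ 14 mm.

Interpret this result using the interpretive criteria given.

Intermediate

Imipenem (17 mm) in 15–17 mm ⇒ Intermediate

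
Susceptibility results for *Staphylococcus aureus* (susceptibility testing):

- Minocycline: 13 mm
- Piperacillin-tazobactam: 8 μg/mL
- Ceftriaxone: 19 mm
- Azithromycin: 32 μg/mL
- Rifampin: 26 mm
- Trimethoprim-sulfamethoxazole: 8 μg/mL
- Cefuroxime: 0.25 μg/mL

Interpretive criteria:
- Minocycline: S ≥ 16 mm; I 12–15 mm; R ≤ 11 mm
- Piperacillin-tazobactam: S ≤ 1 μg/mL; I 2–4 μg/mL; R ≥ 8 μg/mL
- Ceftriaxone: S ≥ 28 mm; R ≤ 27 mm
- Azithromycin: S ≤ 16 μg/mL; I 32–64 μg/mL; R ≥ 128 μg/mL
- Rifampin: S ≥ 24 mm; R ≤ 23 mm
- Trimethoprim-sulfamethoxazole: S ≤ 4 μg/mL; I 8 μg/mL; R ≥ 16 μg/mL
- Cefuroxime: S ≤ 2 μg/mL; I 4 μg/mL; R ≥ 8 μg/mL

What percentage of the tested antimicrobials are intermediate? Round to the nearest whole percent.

43%

Minocycline (13 mm) in 12–15 mm ⇒ intermediate
Piperacillin-tazobactam (8 μg/mL) ≥ 8 μg/mL → resistant
Ceftriaxone (19 mm) ≤ 27 mm — R
Azithromycin: 32 μg/mL is in 32–64 μg/mL — intermediate
Rifampin (26 mm) ≥ 24 mm → susceptible
Trimethoprim-sulfamethoxazole 8 μg/mL: = 8 μg/mL — intermediate
Cefuroxime 0.25 μg/mL: ≤ 2 μg/mL — S
Intermediate: 3/7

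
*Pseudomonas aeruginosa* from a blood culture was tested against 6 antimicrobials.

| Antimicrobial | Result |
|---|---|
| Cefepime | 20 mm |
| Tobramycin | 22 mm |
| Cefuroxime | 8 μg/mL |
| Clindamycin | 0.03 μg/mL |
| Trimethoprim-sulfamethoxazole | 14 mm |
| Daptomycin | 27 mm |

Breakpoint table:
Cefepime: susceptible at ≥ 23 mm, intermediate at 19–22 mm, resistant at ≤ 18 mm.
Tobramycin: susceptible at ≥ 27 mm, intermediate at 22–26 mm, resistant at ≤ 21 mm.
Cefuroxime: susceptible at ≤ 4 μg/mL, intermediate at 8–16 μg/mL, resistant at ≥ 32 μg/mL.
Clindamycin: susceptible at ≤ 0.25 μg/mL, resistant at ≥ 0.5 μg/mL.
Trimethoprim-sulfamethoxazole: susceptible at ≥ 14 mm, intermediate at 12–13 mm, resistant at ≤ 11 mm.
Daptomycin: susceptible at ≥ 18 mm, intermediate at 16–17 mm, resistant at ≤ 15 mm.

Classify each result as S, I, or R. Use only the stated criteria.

Cefepime (20 mm) in 19–22 mm — intermediate
Tobramycin 22 mm: in 22–26 mm ⇒ I
Cefuroxime: 8 μg/mL is in 8–16 μg/mL ⇒ I
Clindamycin (0.03 μg/mL) ≤ 0.25 μg/mL — susceptible
Trimethoprim-sulfamethoxazole: 14 mm is ≥ 14 mm ⇒ susceptible
Daptomycin (27 mm) ≥ 18 mm ⇒ Susceptible

I, I, I, S, S, S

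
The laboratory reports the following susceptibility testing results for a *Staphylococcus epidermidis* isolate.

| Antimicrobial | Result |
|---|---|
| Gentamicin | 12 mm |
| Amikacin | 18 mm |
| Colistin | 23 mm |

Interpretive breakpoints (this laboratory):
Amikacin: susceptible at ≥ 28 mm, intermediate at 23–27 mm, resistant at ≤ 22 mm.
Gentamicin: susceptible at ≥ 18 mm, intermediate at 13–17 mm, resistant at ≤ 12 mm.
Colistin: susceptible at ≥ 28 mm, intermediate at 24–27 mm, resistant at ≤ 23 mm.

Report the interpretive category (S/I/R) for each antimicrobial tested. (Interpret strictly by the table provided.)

R, R, R

Gentamicin (12 mm) ≤ 12 mm — R
Amikacin: 18 mm is ≤ 22 mm → R
Colistin 23 mm: ≤ 23 mm ⇒ Resistant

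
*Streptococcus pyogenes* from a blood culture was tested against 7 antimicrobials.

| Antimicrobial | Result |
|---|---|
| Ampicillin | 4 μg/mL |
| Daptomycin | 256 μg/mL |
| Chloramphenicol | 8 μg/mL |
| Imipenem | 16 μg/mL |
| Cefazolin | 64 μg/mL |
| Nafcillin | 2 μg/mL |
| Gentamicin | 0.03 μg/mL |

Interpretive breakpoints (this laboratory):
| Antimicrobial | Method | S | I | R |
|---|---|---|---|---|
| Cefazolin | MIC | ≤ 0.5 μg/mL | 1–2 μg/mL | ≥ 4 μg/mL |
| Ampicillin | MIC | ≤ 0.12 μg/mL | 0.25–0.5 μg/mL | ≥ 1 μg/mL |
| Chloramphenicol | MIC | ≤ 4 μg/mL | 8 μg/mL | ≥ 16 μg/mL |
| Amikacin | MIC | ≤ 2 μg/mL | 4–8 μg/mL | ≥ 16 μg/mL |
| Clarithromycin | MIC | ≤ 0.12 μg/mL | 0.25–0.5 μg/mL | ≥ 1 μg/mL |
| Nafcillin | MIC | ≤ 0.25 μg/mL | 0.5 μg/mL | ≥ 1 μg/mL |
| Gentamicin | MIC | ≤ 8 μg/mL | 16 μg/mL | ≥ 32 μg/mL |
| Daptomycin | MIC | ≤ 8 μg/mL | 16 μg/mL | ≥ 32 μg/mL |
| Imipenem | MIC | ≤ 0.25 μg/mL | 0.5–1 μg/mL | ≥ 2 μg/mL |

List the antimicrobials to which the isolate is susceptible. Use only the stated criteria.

Ampicillin (4 μg/mL) ≥ 1 μg/mL — Resistant
Daptomycin (256 μg/mL) ≥ 32 μg/mL — Resistant
Chloramphenicol (8 μg/mL) = 8 μg/mL — Intermediate
Imipenem 16 μg/mL: ≥ 2 μg/mL → resistant
Cefazolin: 64 μg/mL is ≥ 4 μg/mL → R
Nafcillin (2 μg/mL) ≥ 1 μg/mL → Resistant
Gentamicin 0.03 μg/mL: ≤ 8 μg/mL → Susceptible

gentamicin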